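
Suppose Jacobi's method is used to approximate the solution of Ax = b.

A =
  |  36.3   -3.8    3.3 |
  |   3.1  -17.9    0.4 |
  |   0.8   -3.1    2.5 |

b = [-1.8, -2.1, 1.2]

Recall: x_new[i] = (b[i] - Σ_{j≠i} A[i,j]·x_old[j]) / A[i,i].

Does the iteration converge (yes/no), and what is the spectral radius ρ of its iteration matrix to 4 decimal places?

Diagonal D = diag(36.3, -17.9, 2.5); L, U strict lower/upper.
Jacobi T = -D⁻¹(L+U): T[0,2] = -(3.3)/(36.3) = -0.0909; T[0,0] = 0.
  T[0,:] = [+0.0000  +0.1047  -0.0909]
  T[1,:] = [+0.1732  +0.0000  +0.0223]
  T[2,:] = [-0.3200  +1.2400  +0.0000]
|λ(T)| sorted: 0.3619, 0.2367, 0.2367.
spectral radius ρ = 0.3619; 0.3619 < 1 ⇒ converges.

yes, ρ = 0.3619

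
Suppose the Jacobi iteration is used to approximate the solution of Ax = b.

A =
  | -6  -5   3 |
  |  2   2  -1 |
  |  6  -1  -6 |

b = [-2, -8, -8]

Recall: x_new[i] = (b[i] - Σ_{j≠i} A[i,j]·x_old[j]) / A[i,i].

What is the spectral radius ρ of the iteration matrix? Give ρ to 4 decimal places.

1.2330

Write A = D+L+U with D = diag(-6, 2, -6).
Jacobi: T = -D⁻¹(L+U), T[0,2] = -(3)/(-6) = +0.5000; T[0,0] = 0.
  T[0,:] = [+0.0000, -0.8333, +0.5000]
  T[1,:] = [-1.0000, +0.0000, +0.5000]
  T[2,:] = [+1.0000, -0.1667, +0.0000]
|eigenvalues of T|: 1.2330, 0.9478, 0.2852.
ρ(T) = max|λ| = 1.2330; 1.2330 > 1: divergent.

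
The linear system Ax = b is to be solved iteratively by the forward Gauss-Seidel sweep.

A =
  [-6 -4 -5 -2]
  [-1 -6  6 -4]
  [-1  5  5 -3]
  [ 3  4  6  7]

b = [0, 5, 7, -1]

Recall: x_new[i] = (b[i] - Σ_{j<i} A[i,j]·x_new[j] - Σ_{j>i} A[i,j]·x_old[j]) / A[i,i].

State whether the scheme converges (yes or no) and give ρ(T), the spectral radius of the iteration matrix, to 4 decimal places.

Split A = D + L + U, D = diag(-6, -6, 5, 7).
Gauss-Seidel: T = -(D+L)⁻¹U, row 0 first, T[0,1] = -(-4)/(-6) = -0.6667; later rows by forward substitution.
  T[0,:] = [+0.0000 -0.6667 -0.8333 -0.3333]
  T[1,:] = [+0.0000 +0.1111 +1.1389 -0.6111]
  T[2,:] = [+0.0000 -0.2444 -1.3056 +1.1444]
  T[3,:] = [+0.0000 +0.4317 +0.8254 -0.4889]
|roots of det(T-λI)|: 1.5928, 0.3764, 0.2859, 0.0000.
spectral radius ρ = 1.5928; 1.5928 > 1, so it fails to converge.

no, ρ = 1.5928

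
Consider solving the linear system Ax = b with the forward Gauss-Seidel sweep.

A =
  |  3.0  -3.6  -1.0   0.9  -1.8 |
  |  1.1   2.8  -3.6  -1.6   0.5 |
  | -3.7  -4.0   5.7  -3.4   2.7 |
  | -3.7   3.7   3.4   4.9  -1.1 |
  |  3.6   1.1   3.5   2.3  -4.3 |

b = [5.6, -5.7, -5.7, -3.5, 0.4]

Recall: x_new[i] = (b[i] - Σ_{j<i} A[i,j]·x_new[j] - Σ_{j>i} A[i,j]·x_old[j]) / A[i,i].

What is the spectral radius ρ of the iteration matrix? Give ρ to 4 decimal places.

Let D = diag(3, 2.8, 5.7, 4.9, -4.3); L, U the strict triangles.
Gauss-Seidel: T = -(D+L)⁻¹U, row 0 first, T[0,1] = -(-3.6)/(3) = +1.2000; later rows by forward substitution.
  T[0,:] = [+0.0000, +1.2000, +0.3333, -0.3000, +0.6000]
  T[1,:] = [+0.0000, -0.4714, +1.1548, +0.6893, -0.4143]
  T[2,:] = [+0.0000, +0.4481, +1.0267, +0.8855, -0.3749]
  T[3,:] = [+0.0000, +0.9512, -1.3327, -1.3614, +1.2505]
  T[4,:] = [+0.0000, +1.7576, +0.6974, -0.0823, +0.7601]
eigenvalue magnitudes: 1.1247, 0.6730, 0.4780, 0.4780, 0.0000.
spectral radius ρ = 1.1247; 1.1247 > 1: divergent.

1.1247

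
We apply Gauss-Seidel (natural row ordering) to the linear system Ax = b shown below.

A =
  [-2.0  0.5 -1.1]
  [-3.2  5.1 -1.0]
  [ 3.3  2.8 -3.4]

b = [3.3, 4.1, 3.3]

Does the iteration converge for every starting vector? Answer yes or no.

yes

A = D + L + U where D = diag(-2, 5.1, -3.4).
T_GS = -(D+L)⁻¹U: row 0 first, T[0,1] = -(0.5)/(-2) = +0.2500; later rows by forward substitution.
  T[0,:] = [+0.0000  +0.2500  -0.5500]
  T[1,:] = [+0.0000  +0.1569  -0.1490]
  T[2,:] = [+0.0000  +0.3718  -0.6565]
|roots of det(T-λI)|: 0.5815, 0.0818, 0.0000.
spectral radius ρ = 0.5815; 0.5815 < 1: convergent.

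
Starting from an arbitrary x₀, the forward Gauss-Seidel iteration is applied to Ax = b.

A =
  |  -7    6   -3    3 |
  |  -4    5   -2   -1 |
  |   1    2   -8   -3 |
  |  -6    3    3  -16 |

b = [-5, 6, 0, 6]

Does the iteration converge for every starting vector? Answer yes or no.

Split A = D + L + U, D = diag(-7, 5, -8, -16).
GS T = -(D+L)⁻¹U: row 0 first, T[0,2] = -(-3)/(-7) = -0.4286; later rows by forward substitution.
  T[0,:] = [+0.0000 +0.8571 -0.4286 +0.4286]
  T[1,:] = [+0.0000 +0.6857 +0.0571 +0.5429]
  T[2,:] = [+0.0000 +0.2786 -0.0393 -0.1857]
  T[3,:] = [+0.0000 -0.1406 +0.1641 -0.0937]
moduli |λ_i(T)| = 0.6587, 0.2705, 0.2705, 0.0000.
spectral radius ρ = 0.6587; 0.6587 < 1 ⇒ converges.

yes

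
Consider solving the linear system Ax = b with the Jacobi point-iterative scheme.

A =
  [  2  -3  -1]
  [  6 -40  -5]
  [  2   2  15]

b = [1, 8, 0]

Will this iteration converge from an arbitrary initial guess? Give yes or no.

yes

Write A = D+L+U with D = diag(2, -40, 15).
Jacobi: T = -D⁻¹(L+U), T[2,0] = -(2)/(15) = -0.1333; T[2,2] = 0.
  T[0,:] = [+0.0000  +1.5000  +0.5000]
  T[1,:] = [+0.1500  +0.0000  -0.1250]
  T[2,:] = [-0.1333  -0.1333  +0.0000]
|roots of det(T-λI)|: 0.4560, 0.3661, 0.0899.
spectral radius ρ = 0.4560; 0.4560 < 1: convergent.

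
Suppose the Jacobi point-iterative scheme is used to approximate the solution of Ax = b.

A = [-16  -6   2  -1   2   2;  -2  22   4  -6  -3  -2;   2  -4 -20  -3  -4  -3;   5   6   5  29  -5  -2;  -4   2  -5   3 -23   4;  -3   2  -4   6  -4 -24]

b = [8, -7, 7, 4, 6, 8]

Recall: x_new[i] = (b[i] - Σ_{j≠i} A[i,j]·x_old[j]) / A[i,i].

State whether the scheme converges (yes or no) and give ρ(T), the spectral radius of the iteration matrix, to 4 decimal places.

Write A = D+L+U with D = diag(-16, 22, -20, 29, -23, -24).
Jacobi: T = -D⁻¹(L+U), T[3,2] = -(5)/(29) = -0.1724; T[3,3] = 0.
  T[0,:] = [+0.0000  -0.3750  +0.1250  -0.0625  +0.1250  +0.1250]
  T[1,:] = [+0.0909  +0.0000  -0.1818  +0.2727  +0.1364  +0.0909]
  T[2,:] = [+0.1000  -0.2000  +0.0000  -0.1500  -0.2000  -0.1500]
  T[3,:] = [-0.1724  -0.2069  -0.1724  +0.0000  +0.1724  +0.0690]
  T[4,:] = [-0.1739  +0.0870  -0.2174  +0.1304  +0.0000  +0.1739]
  T[5,:] = [-0.1250  +0.0833  -0.1667  +0.2500  -0.1667  +0.0000]
|λ(T)| sorted: 0.5554, 0.3467, 0.3467, 0.2147, 0.1820, 0.1820.
spectral radius ρ = 0.5554; 0.5554 < 1: convergent.

yes, ρ = 0.5554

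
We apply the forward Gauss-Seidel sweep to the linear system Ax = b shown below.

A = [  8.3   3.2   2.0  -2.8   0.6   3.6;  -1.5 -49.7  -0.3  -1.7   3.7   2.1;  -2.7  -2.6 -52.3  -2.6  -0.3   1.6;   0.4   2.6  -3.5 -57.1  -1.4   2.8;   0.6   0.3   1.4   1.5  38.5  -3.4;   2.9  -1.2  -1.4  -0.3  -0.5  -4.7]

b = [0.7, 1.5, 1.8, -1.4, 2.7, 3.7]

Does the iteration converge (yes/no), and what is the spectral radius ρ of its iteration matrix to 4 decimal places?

yes, ρ = 0.2681

Let D = diag(8.3, -49.7, -52.3, -57.1, 38.5, -4.7); L, U the strict triangles.
T_GS = -(D+L)⁻¹U: row 0 first, T[0,2] = -(2)/(8.3) = -0.2410; later rows by forward substitution.
  T[0,:] = [+0.0000 -0.3855 -0.2410 +0.3373 -0.0723 -0.4337]
  T[1,:] = [+0.0000 +0.0116 +0.0012 -0.0444 +0.0766 +0.0553]
  T[2,:] = [+0.0000 +0.0193 +0.0124 -0.0649 -0.0058 +0.0502]
  T[3,:] = [+0.0000 -0.0034 -0.0024 +0.0043 -0.0212 +0.0454]
  T[4,:] = [+0.0000 +0.0053 +0.0034 -0.0027 +0.0016 +0.0910]
  T[5,:] = [+0.0000 -0.2470 -0.1529 +0.2388 -0.0613 -0.3093]
moduli |λ_i(T)| = 0.2681, 0.0631, 0.0631, 0.0337, 0.0043, 0.0000.
spectral radius ρ = 0.2681; 0.2681 < 1, so it converges for any x₀.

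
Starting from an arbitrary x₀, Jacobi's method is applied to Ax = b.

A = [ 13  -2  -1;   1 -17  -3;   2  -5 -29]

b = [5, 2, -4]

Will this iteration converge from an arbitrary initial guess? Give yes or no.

yes

Write A = D+L+U with D = diag(13, -17, -29).
T_J = -D⁻¹(L+U): T[1,2] = -(-3)/(-17) = -0.1765; T[1,1] = 0.
  T[0,:] = [+0.0000, +0.1538, +0.0769]
  T[1,:] = [+0.0588, +0.0000, -0.1765]
  T[2,:] = [+0.0690, -0.1724, +0.0000]
moduli |λ_i(T)| = 0.2366, 0.1711, 0.0655.
ρ = 0.2366; 0.2366 < 1: convergent.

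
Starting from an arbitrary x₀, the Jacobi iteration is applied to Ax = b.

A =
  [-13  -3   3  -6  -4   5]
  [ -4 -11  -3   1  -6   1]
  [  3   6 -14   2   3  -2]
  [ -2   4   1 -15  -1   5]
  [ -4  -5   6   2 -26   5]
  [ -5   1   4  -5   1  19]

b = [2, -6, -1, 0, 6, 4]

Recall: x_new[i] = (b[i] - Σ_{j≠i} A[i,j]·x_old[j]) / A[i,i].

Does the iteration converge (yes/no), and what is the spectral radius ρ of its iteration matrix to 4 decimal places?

A = D + L + U where D = diag(-13, -11, -14, -15, -26, 19).
T_J = -D⁻¹(L+U): T[2,3] = -(2)/(-14) = +0.1429; T[2,2] = 0.
  T[0,:] = [+0.0000, -0.2308, +0.2308, -0.4615, -0.3077, +0.3846]
  T[1,:] = [-0.3636, +0.0000, -0.2727, +0.0909, -0.5455, +0.0909]
  T[2,:] = [+0.2143, +0.4286, +0.0000, +0.1429, +0.2143, -0.1429]
  T[3,:] = [-0.1333, +0.2667, +0.0667, +0.0000, -0.0667, +0.3333]
  T[4,:] = [-0.1538, -0.1923, +0.2308, +0.0769, +0.0000, +0.1923]
  T[5,:] = [+0.2632, -0.0526, -0.2105, +0.2632, -0.0526, +0.0000]
|roots of det(T-λI)|: 0.8575, 0.3888, 0.3878, 0.3878, 0.3180, 0.2739.
spectral radius ρ = 0.8575; 0.8575 < 1, so it converges for any x₀.

yes, ρ = 0.8575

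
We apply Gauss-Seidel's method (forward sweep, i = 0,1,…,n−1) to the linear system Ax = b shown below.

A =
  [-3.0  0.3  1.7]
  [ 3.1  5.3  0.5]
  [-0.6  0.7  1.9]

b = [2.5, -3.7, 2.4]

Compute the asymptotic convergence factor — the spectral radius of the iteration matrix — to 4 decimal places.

Diagonal D = diag(-3, 5.3, 1.9); L, U strict lower/upper.
Gauss-Seidel: T = -(D+L)⁻¹U, row 0 first, T[0,1] = -(0.3)/(-3) = +0.1000; later rows by forward substitution.
  T[0,:] = [+0.0000 +0.1000 +0.5667]
  T[1,:] = [+0.0000 -0.0585 -0.4258]
  T[2,:] = [+0.0000 +0.0531 +0.3358]
eigenvalue magnitudes: 0.2661, 0.0112, 0.0000.
ρ(T) = max|λ| = 0.2661; 0.2661 < 1, so it converges for any x₀.

0.2661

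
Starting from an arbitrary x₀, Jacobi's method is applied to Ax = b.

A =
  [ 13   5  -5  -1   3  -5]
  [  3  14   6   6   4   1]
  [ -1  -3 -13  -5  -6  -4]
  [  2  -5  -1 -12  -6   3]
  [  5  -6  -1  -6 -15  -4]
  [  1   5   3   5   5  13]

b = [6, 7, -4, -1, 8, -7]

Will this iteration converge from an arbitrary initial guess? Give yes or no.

no

Diagonal D = diag(13, 14, -13, -12, -15, 13); L, U strict lower/upper.
T_J = -D⁻¹(L+U): T[5,3] = -(5)/(13) = -0.3846; T[5,5] = 0.
  T[0,:] = [+0.0000  -0.3846  +0.3846  +0.0769  -0.2308  +0.3846]
  T[1,:] = [-0.2143  +0.0000  -0.4286  -0.4286  -0.2857  -0.0714]
  T[2,:] = [-0.0769  -0.2308  +0.0000  -0.3846  -0.4615  -0.3077]
  T[3,:] = [+0.1667  -0.4167  -0.0833  +0.0000  -0.5000  +0.2500]
  T[4,:] = [+0.3333  -0.4000  -0.0667  -0.4000  +0.0000  -0.2667]
  T[5,:] = [-0.0769  -0.3846  -0.2308  -0.3846  -0.3846  +0.0000]
|eigenvalues of T|: 1.1228, 0.4864, 0.4864, 0.3730, 0.2073, 0.2073.
ρ = 1.1228; 1.1228 > 1 ⇒ diverges.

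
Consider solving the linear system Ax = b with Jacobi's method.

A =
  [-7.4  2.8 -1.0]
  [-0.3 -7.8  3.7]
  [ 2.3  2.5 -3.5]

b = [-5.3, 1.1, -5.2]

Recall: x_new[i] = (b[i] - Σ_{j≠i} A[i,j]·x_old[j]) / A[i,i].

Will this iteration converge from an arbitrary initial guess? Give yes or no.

yes

Diagonal D = diag(-7.4, -7.8, -3.5); L, U strict lower/upper.
Jacobi: T = -D⁻¹(L+U), T[2,1] = -(2.5)/(-3.5) = +0.7143; T[2,2] = 0.
  T[0,:] = [+0.0000  +0.3784  -0.1351]
  T[1,:] = [-0.0385  +0.0000  +0.4744]
  T[2,:] = [+0.6571  +0.7143  +0.0000]
eigenvalue magnitudes: 0.6501, 0.4326, 0.4326.
ρ = 0.6501; 0.6501 < 1 ⇒ converges.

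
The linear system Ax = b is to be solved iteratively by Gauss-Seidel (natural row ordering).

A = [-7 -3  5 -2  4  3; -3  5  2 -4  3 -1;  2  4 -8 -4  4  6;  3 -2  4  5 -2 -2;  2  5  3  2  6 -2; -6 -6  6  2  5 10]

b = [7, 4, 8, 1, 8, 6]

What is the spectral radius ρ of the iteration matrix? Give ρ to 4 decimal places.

Write A = D+L+U with D = diag(-7, 5, -8, 5, 6, 10).
T_GS = -(D+L)⁻¹U: row 0 first, T[0,5] = -(3)/(-7) = +0.4286; later rows by forward substitution.
  T[0,:] = [+0.0000, -0.4286, +0.7143, -0.2857, +0.5714, +0.4286]
  T[1,:] = [+0.0000, -0.2571, +0.0286, +0.6286, -0.2571, +0.4571]
  T[2,:] = [+0.0000, -0.2357, +0.1929, -0.2571, +0.5143, +1.0857]
  T[3,:] = [+0.0000, +0.3429, -0.5714, +0.6286, -0.4571, -0.5429]
  T[4,:] = [+0.0000, +0.3607, -0.1679, -0.5095, -0.0810, -0.5524]
  T[5,:] = [+0.0000, -0.5189, +0.5282, +0.4890, +0.0119, +0.2648]
eigenvalue magnitudes: 1.1714, 0.5889, 0.3244, 0.3244, 0.0945, 0.0000.
ρ(T) = max|λ| = 1.1714; 1.1714 > 1 ⇒ diverges.

1.1714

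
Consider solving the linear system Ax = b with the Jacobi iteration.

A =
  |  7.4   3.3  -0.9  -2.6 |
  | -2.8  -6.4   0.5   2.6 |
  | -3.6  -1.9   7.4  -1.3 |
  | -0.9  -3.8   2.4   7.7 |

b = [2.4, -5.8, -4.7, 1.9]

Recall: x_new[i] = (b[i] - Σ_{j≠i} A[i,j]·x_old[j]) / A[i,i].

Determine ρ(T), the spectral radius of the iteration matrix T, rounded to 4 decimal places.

A = D + L + U where D = diag(7.4, -6.4, 7.4, 7.7).
Jacobi T = -D⁻¹(L+U): T[0,2] = -(-0.9)/(7.4) = +0.1216; T[0,0] = 0.
  T[0,:] = [+0.0000, -0.4459, +0.1216, +0.3514]
  T[1,:] = [-0.4375, +0.0000, +0.0781, +0.4062]
  T[2,:] = [+0.4865, +0.2568, +0.0000, +0.1757]
  T[3,:] = [+0.1169, +0.4935, -0.3117, +0.0000]
|roots of det(T-λI)|: 0.8664, 0.4564, 0.3201, 0.3201.
ρ(T) = max|λ| = 0.8664; 0.8664 < 1 ⇒ converges.

0.8664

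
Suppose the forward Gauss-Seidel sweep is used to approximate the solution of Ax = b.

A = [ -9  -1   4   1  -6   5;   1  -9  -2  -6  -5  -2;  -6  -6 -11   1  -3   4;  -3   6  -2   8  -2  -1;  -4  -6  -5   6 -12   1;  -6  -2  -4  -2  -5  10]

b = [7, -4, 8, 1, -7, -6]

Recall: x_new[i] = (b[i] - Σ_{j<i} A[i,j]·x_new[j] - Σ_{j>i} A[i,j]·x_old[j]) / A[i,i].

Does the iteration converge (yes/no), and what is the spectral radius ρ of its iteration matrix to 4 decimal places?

no, ρ = 1.5057

Write A = D+L+U with D = diag(-9, -9, -11, 8, -12, 10).
Gauss-Seidel: T = -(D+L)⁻¹U, row 0 first, T[0,5] = -(5)/(-9) = +0.5556; later rows by forward substitution.
  T[0,:] = [+0.0000 -0.1111 +0.4444 +0.1111 -0.6667 +0.5556]
  T[1,:] = [+0.0000 -0.0123 -0.1728 -0.6543 -0.6296 -0.1605]
  T[2,:] = [+0.0000 +0.0673 -0.1481 +0.3872 +0.4343 +0.1481]
  T[3,:] = [+0.0000 -0.0156 +0.2593 +0.6292 +0.5808 +0.4907]
  T[4,:] = [+0.0000 +0.0074 +0.1296 +0.4434 +0.6465 +0.1620]
  T[5,:] = [+0.0000 -0.0416 +0.2895 +0.4382 +0.0872 +0.5397]
|λ(T)| sorted: 1.5057, 0.4190, 0.2387, 0.0363, 0.0051, 0.0000.
spectral radius ρ = 1.5057; 1.5057 > 1 ⇒ diverges.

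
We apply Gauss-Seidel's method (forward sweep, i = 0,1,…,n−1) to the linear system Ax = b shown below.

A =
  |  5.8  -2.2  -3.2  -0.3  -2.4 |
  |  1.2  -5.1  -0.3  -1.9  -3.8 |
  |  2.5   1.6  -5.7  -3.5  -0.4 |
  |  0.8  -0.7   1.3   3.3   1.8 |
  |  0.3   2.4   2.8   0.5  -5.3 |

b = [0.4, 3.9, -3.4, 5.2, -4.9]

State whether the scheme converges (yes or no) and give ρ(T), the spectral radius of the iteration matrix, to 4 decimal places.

yes, ρ = 0.8729

Split A = D + L + U, D = diag(5.8, -5.1, -5.7, 3.3, -5.3).
T_GS = -(D+L)⁻¹U: row 0 first, T[0,3] = -(-0.3)/(5.8) = +0.0517; later rows by forward substitution.
  T[0,:] = [+0.0000, +0.3793, +0.5517, +0.0517, +0.4138]
  T[1,:] = [+0.0000, +0.0892, +0.0710, -0.3604, -0.6477]
  T[2,:] = [+0.0000, +0.1914, +0.2619, -0.6925, -0.0705]
  T[3,:] = [+0.0000, -0.1484, -0.2219, +0.1838, -0.7554]
  T[4,:] = [+0.0000, +0.1490, +0.1808, -0.5088, -0.3784]
|eigenvalues of T|: 0.8729, 0.6937, 0.0401, 0.0174, 0.0000.
ρ(T) = max|λ| = 0.8729; 0.8729 < 1: convergent.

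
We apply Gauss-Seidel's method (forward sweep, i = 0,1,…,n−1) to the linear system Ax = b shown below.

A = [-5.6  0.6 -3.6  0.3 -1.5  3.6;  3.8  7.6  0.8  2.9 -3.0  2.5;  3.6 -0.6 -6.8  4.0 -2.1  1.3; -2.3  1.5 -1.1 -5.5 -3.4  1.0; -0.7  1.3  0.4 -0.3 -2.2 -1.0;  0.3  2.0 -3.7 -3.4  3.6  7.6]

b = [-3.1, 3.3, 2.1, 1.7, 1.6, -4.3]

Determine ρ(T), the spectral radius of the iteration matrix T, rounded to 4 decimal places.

1.1728

Write A = D+L+U with D = diag(-5.6, 7.6, -6.8, -5.5, -2.2, 7.6).
Gauss-Seidel: T = -(D+L)⁻¹U, row 0 first, T[0,2] = -(-3.6)/(-5.6) = -0.6429; later rows by forward substitution.
  T[0,:] = [+0.0000, +0.1071, -0.6429, +0.0536, -0.2679, +0.6429]
  T[1,:] = [+0.0000, -0.0536, +0.2162, -0.4084, +0.5287, -0.6504]
  T[2,:] = [+0.0000, +0.0614, -0.3594, +0.6526, -0.4973, +0.5889]
  T[3,:] = [+0.0000, -0.0717, +0.3997, -0.2643, -0.2625, -0.3822]
  T[4,:] = [+0.0000, -0.0448, +0.2124, -0.1037, +0.3430, -0.8842]
  T[5,:] = [+0.0000, +0.0289, -0.1283, +0.3539, -0.6506, +0.6803]
|eigenvalues of T|: 1.1728, 0.7100, 0.0847, 0.0847, 0.0123, 0.0000.
ρ = 1.1728; 1.1728 > 1: divergent.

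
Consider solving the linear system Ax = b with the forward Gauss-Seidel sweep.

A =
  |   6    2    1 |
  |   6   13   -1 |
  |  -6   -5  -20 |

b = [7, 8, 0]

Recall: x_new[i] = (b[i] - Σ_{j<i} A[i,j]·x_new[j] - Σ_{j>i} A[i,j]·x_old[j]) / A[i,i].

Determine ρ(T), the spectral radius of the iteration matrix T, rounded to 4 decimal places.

0.2032

Let D = diag(6, 13, -20); L, U the strict triangles.
T_GS = -(D+L)⁻¹U: row 0 first, T[0,1] = -(2)/(6) = -0.3333; later rows by forward substitution.
  T[0,:] = [+0.0000  -0.3333  -0.1667]
  T[1,:] = [+0.0000  +0.1538  +0.1538]
  T[2,:] = [+0.0000  +0.0615  +0.0115]
eigenvalue magnitudes: 0.2032, 0.0378, 0.0000.
spectral radius ρ = 0.2032; 0.2032 < 1, so it converges for any x₀.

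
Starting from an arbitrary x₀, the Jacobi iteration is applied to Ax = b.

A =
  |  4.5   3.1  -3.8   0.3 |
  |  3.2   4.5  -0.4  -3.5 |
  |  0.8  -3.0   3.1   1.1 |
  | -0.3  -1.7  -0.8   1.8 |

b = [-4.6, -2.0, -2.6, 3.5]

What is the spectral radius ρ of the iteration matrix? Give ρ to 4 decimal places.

Split A = D + L + U, D = diag(4.5, 4.5, 3.1, 1.8).
Jacobi T = -D⁻¹(L+U): T[2,3] = -(1.1)/(3.1) = -0.3548; T[2,2] = 0.
  T[0,:] = [+0.0000, -0.6889, +0.8444, -0.0667]
  T[1,:] = [-0.7111, +0.0000, +0.0889, +0.7778]
  T[2,:] = [-0.2581, +0.9677, +0.0000, -0.3548]
  T[3,:] = [+0.1667, +0.9444, +0.4444, +0.0000]
|eigenvalues of T|: 1.2630, 1.0723, 0.6833, 0.6833.
spectral radius ρ = 1.2630; 1.2630 > 1, so it fails to converge.

1.2630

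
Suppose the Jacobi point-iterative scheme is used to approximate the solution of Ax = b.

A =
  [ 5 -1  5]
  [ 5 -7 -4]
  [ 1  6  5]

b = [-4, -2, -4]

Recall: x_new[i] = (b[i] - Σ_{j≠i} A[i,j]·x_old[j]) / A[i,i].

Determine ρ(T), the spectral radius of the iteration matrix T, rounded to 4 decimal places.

1.3050

Let D = diag(5, -7, 5); L, U the strict triangles.
Jacobi T = -D⁻¹(L+U): T[2,0] = -(1)/(5) = -0.2000; T[2,2] = 0.
  T[0,:] = [+0.0000 +0.2000 -1.0000]
  T[1,:] = [+0.7143 +0.0000 -0.5714]
  T[2,:] = [-0.2000 -1.2000 +0.0000]
|λ(T)| sorted: 1.3050, 0.8212, 0.8212.
ρ = 1.3050; 1.3050 > 1: divergent.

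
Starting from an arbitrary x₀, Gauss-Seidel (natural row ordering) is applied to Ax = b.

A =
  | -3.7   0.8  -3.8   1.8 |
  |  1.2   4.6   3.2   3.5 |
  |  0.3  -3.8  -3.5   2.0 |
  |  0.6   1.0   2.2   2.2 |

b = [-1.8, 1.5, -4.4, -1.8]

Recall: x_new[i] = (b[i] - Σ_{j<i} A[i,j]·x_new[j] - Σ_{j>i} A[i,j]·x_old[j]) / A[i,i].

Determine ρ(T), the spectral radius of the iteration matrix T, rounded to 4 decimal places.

Diagonal D = diag(-3.7, 4.6, -3.5, 2.2); L, U strict lower/upper.
GS T = -(D+L)⁻¹U: row 0 first, T[0,2] = -(-3.8)/(-3.7) = -1.0270; later rows by forward substitution.
  T[0,:] = [+0.0000, +0.2162, -1.0270, +0.4865]
  T[1,:] = [+0.0000, -0.0564, -0.4277, -0.8878]
  T[2,:] = [+0.0000, +0.0798, +0.3764, +1.5770]
  T[3,:] = [+0.0000, -0.1131, +0.0982, -1.3061]
|eigenvalues of T|: 1.4349, 0.4826, 0.0339, 0.0000.
spectral radius ρ = 1.4349; 1.4349 > 1, so it fails to converge.

1.4349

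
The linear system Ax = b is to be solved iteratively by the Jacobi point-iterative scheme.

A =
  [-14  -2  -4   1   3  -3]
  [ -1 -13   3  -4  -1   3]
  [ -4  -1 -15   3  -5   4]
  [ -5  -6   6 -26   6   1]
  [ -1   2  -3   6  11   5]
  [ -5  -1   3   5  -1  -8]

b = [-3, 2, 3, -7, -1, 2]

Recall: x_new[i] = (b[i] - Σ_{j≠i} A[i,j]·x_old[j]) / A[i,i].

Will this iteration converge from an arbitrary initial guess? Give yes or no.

Split A = D + L + U, D = diag(-14, -13, -15, -26, 11, -8).
Jacobi T = -D⁻¹(L+U): T[2,4] = -(-5)/(-15) = -0.3333; T[2,2] = 0.
  T[0,:] = [+0.0000 -0.1429 -0.2857 +0.0714 +0.2143 -0.2143]
  T[1,:] = [-0.0769 +0.0000 +0.2308 -0.3077 -0.0769 +0.2308]
  T[2,:] = [-0.2667 -0.0667 +0.0000 +0.2000 -0.3333 +0.2667]
  T[3,:] = [-0.1923 -0.2308 +0.2308 +0.0000 +0.2308 +0.0385]
  T[4,:] = [+0.0909 -0.1818 +0.2727 -0.5455 +0.0000 -0.4545]
  T[5,:] = [-0.6250 -0.1250 +0.3750 +0.6250 -0.1250 +0.0000]
moduli |λ_i(T)| = 0.8355, 0.5108, 0.5108, 0.3846, 0.2519, 0.1727.
ρ(T) = max|λ| = 0.8355; 0.8355 < 1: convergent.

yes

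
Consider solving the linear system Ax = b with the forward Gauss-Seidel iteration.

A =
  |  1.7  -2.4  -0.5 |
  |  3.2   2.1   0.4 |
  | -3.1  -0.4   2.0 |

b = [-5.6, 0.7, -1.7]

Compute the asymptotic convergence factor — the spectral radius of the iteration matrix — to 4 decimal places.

1.5551

Split A = D + L + U, D = diag(1.7, 2.1, 2).
GS T = -(D+L)⁻¹U: row 0 first, T[0,1] = -(-2.4)/(1.7) = +1.4118; later rows by forward substitution.
  T[0,:] = [+0.0000  +1.4118  +0.2941]
  T[1,:] = [+0.0000  -2.1513  -0.6387]
  T[2,:] = [+0.0000  +1.7580  +0.3282]
|roots of det(T-λI)|: 1.5551, 0.2680, 0.0000.
ρ = 1.5551; 1.5551 > 1: divergent.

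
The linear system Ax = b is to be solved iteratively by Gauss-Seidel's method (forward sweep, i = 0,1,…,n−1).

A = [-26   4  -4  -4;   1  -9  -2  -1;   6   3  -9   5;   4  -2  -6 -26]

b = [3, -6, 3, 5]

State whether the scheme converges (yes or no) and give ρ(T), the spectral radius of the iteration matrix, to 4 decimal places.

yes, ρ = 0.2192

Split A = D + L + U, D = diag(-26, -9, -9, -26).
GS T = -(D+L)⁻¹U: row 0 first, T[0,2] = -(-4)/(-26) = -0.1538; later rows by forward substitution.
  T[0,:] = [+0.0000 +0.1538 -0.1538 -0.1538]
  T[1,:] = [+0.0000 +0.0171 -0.2393 -0.1282]
  T[2,:] = [+0.0000 +0.1083 -0.1823 +0.4103]
  T[3,:] = [+0.0000 -0.0026 +0.0368 -0.1085]
|λ(T)| sorted: 0.2192, 0.1155, 0.1155, 0.0000.
spectral radius ρ = 0.2192; 0.2192 < 1: convergent.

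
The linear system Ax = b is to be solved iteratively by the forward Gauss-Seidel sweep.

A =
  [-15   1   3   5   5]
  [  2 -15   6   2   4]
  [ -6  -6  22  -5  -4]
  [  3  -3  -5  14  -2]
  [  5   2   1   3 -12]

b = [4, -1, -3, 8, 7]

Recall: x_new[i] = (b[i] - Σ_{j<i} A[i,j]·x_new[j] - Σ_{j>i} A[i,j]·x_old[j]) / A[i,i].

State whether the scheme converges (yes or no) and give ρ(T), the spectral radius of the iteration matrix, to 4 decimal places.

Split A = D + L + U, D = diag(-15, -15, 22, 14, -12).
T_GS = -(D+L)⁻¹U: row 0 first, T[0,1] = -(1)/(-15) = +0.0667; later rows by forward substitution.
  T[0,:] = [+0.0000 +0.0667 +0.2000 +0.3333 +0.3333]
  T[1,:] = [+0.0000 +0.0089 +0.4267 +0.1778 +0.3111]
  T[2,:] = [+0.0000 +0.0206 +0.1709 +0.3667 +0.3576]
  T[3,:] = [+0.0000 -0.0050 +0.1096 +0.0976 +0.2658]
  T[4,:] = [+0.0000 +0.0297 +0.1961 +0.2235 +0.2870]
|λ(T)| sorted: 0.7004, 0.1134, 0.0674, 0.0674, 0.0000.
ρ(T) = max|λ| = 0.7004; 0.7004 < 1 ⇒ converges.

yes, ρ = 0.7004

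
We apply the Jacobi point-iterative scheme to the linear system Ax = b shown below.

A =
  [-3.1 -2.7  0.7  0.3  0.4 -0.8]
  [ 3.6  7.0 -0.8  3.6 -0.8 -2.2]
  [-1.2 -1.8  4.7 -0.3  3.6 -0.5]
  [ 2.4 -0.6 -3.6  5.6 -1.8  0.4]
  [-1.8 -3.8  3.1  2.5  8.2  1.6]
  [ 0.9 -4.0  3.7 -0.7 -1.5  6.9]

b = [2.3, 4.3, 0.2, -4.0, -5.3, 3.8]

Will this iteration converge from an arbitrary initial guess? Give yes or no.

no

Diagonal D = diag(-3.1, 7, 4.7, 5.6, 8.2, 6.9); L, U strict lower/upper.
Jacobi T = -D⁻¹(L+U): T[4,5] = -(1.6)/(8.2) = -0.1951; T[4,4] = 0.
  T[0,:] = [+0.0000  -0.8710  +0.2258  +0.0968  +0.1290  -0.2581]
  T[1,:] = [-0.5143  +0.0000  +0.1143  -0.5143  +0.1143  +0.3143]
  T[2,:] = [+0.2553  +0.3830  +0.0000  +0.0638  -0.7660  +0.1064]
  T[3,:] = [-0.4286  +0.1071  +0.6429  +0.0000  +0.3214  -0.0714]
  T[4,:] = [+0.2195  +0.4634  -0.3780  -0.3049  +0.0000  -0.1951]
  T[5,:] = [-0.1304  +0.5797  -0.5362  +0.1014  +0.2174  +0.0000]
|λ(T)| sorted: 1.2109, 0.7910, 0.7910, 0.5911, 0.5911, 0.1791.
spectral radius ρ = 1.2109; 1.2109 > 1 ⇒ diverges.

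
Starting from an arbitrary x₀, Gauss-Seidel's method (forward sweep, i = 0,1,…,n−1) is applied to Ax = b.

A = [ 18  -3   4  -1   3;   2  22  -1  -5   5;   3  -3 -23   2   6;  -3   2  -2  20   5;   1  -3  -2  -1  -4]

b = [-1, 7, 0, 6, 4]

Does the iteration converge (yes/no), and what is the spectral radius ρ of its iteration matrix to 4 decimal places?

A = D + L + U where D = diag(18, 22, -23, 20, -4).
Gauss-Seidel: T = -(D+L)⁻¹U, row 0 first, T[0,3] = -(-1)/(18) = +0.0556; later rows by forward substitution.
  T[0,:] = [+0.0000, +0.1667, -0.2222, +0.0556, -0.1667]
  T[1,:] = [+0.0000, -0.0152, +0.0657, +0.2222, -0.2121]
  T[2,:] = [+0.0000, +0.0237, -0.0375, +0.0652, +0.2668]
  T[3,:] = [+0.0000, +0.0289, -0.0437, -0.0074, -0.2271]
  T[4,:] = [+0.0000, +0.0340, -0.0751, -0.1835, +0.0408]
|λ(T)| sorted: 0.2021, 0.1597, 0.1597, 0.0080, 0.0000.
spectral radius ρ = 0.2021; 0.2021 < 1 ⇒ converges.

yes, ρ = 0.2021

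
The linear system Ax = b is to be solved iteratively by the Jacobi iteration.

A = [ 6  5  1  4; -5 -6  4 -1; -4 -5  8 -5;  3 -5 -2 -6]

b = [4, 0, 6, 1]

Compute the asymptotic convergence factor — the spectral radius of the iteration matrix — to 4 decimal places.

1.1857

Let D = diag(6, -6, 8, -6); L, U the strict triangles.
Jacobi T = -D⁻¹(L+U): T[2,3] = -(-5)/(8) = +0.6250; T[2,2] = 0.
  T[0,:] = [+0.0000 -0.8333 -0.1667 -0.6667]
  T[1,:] = [-0.8333 +0.0000 +0.6667 -0.1667]
  T[2,:] = [+0.5000 +0.6250 +0.0000 +0.6250]
  T[3,:] = [+0.5000 -0.8333 -0.3333 +0.0000]
eigenvalue magnitudes: 1.1857, 0.7976, 0.7976, 0.1381.
ρ(T) = max|λ| = 1.1857; 1.1857 > 1 ⇒ diverges.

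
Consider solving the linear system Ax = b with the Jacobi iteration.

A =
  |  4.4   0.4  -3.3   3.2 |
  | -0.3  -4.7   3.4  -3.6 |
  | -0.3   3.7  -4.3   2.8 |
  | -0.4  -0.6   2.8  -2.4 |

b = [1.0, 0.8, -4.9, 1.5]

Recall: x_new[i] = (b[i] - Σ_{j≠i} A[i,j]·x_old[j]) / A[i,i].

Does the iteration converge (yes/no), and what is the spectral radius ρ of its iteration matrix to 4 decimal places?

no, ρ = 1.5203

Split A = D + L + U, D = diag(4.4, -4.7, -4.3, -2.4).
Jacobi: T = -D⁻¹(L+U), T[3,0] = -(-0.4)/(-2.4) = -0.1667; T[3,3] = 0.
  T[0,:] = [+0.0000 -0.0909 +0.7500 -0.7273]
  T[1,:] = [-0.0638 +0.0000 +0.7234 -0.7660]
  T[2,:] = [-0.0698 +0.8605 +0.0000 +0.6512]
  T[3,:] = [-0.1667 -0.2500 +1.1667 +0.0000]
|roots of det(T-λI)|: 1.5203, 0.7499, 0.7499, 0.0693.
ρ = 1.5203; 1.5203 > 1: divergent.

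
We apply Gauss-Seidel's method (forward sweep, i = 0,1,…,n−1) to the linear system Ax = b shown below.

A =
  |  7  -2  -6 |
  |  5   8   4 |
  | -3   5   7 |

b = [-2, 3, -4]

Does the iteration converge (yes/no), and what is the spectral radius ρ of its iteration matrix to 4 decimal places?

A = D + L + U where D = diag(7, 8, 7).
Gauss-Seidel: T = -(D+L)⁻¹U, row 0 first, T[0,1] = -(-2)/(7) = +0.2857; later rows by forward substitution.
  T[0,:] = [+0.0000  +0.2857  +0.8571]
  T[1,:] = [+0.0000  -0.1786  -1.0357]
  T[2,:] = [+0.0000  +0.2500  +1.1071]
|roots of det(T-λI)|: 0.8571, 0.0714, 0.0000.
ρ(T) = max|λ| = 0.8571; 0.8571 < 1 ⇒ converges.

yes, ρ = 0.8571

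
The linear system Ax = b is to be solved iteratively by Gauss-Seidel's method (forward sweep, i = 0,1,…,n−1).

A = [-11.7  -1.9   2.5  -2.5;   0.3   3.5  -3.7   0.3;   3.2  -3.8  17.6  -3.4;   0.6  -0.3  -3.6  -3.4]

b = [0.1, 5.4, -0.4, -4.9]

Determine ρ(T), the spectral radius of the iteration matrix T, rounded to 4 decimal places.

Split A = D + L + U, D = diag(-11.7, 3.5, 17.6, -3.4).
GS T = -(D+L)⁻¹U: row 0 first, T[0,3] = -(-2.5)/(-11.7) = -0.2137; later rows by forward substitution.
  T[0,:] = [+0.0000, -0.1624, +0.2137, -0.2137]
  T[1,:] = [+0.0000, +0.0139, +1.0388, -0.0674]
  T[2,:] = [+0.0000, +0.0325, +0.1854, +0.2175]
  T[3,:] = [+0.0000, -0.0643, -0.2503, -0.2620]
|eigenvalues of T|: 0.2683, 0.1477, 0.1477, 0.0000.
ρ = 0.2683; 0.2683 < 1 ⇒ converges.

0.2683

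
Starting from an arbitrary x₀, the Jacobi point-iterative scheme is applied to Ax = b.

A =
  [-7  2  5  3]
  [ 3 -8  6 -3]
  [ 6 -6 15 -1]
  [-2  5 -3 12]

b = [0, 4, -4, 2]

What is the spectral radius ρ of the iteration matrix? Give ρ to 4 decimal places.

Write A = D+L+U with D = diag(-7, -8, 15, 12).
Jacobi: T = -D⁻¹(L+U), T[1,2] = -(6)/(-8) = +0.7500; T[1,1] = 0.
  T[0,:] = [+0.0000  +0.2857  +0.7143  +0.4286]
  T[1,:] = [+0.3750  +0.0000  +0.7500  -0.3750]
  T[2,:] = [-0.4000  +0.4000  +0.0000  +0.0667]
  T[3,:] = [+0.1667  -0.4167  +0.2500  +0.0000]
|roots of det(T-λI)|: 0.8208, 0.5758, 0.4085, 0.4085.
ρ(T) = max|λ| = 0.8208; 0.8208 < 1, so it converges for any x₀.

0.8208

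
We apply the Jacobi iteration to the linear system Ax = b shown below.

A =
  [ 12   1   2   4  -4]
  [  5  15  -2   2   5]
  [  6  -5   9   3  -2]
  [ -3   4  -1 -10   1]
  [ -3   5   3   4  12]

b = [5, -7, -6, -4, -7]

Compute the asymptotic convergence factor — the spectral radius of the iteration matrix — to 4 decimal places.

0.8338

Diagonal D = diag(12, 15, 9, -10, 12); L, U strict lower/upper.
Jacobi: T = -D⁻¹(L+U), T[0,3] = -(4)/(12) = -0.3333; T[0,0] = 0.
  T[0,:] = [+0.0000  -0.0833  -0.1667  -0.3333  +0.3333]
  T[1,:] = [-0.3333  +0.0000  +0.1333  -0.1333  -0.3333]
  T[2,:] = [-0.6667  +0.5556  +0.0000  -0.3333  +0.2222]
  T[3,:] = [-0.3000  +0.4000  -0.1000  +0.0000  +0.1000]
  T[4,:] = [+0.2500  -0.4167  -0.2500  -0.3333  +0.0000]
eigenvalue magnitudes: 0.8338, 0.5827, 0.5827, 0.1250, 0.0545.
ρ(T) = max|λ| = 0.8338; 0.8338 < 1 ⇒ converges.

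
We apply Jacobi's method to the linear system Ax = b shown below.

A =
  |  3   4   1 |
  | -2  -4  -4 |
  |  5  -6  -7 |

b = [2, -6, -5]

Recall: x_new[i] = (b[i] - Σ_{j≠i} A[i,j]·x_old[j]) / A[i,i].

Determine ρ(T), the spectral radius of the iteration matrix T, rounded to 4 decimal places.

1.3699

Let D = diag(3, -4, -7); L, U the strict triangles.
Jacobi T = -D⁻¹(L+U): T[2,1] = -(-6)/(-7) = -0.8571; T[2,2] = 0.
  T[0,:] = [+0.0000  -1.3333  -0.3333]
  T[1,:] = [-0.5000  +0.0000  -1.0000]
  T[2,:] = [+0.7143  -0.8571  +0.0000]
eigenvalue magnitudes: 1.3699, 0.7687, 0.7687.
ρ(T) = max|λ| = 1.3699; 1.3699 > 1 ⇒ diverges.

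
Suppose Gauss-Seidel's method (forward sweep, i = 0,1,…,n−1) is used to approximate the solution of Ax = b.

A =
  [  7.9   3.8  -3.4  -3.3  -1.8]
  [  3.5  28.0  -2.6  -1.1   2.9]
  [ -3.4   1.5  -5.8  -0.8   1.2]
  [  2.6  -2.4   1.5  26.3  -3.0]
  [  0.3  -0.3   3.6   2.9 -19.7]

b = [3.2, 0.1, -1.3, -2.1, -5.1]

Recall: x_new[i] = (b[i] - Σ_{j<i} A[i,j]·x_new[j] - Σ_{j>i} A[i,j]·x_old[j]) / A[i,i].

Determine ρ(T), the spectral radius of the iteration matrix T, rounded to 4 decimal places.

0.2728

Let D = diag(7.9, 28, -5.8, 26.3, -19.7); L, U the strict triangles.
T_GS = -(D+L)⁻¹U: row 0 first, T[0,1] = -(3.8)/(7.9) = -0.4810; later rows by forward substitution.
  T[0,:] = [+0.0000 -0.4810 +0.4304 +0.4177 +0.2278]
  T[1,:] = [+0.0000 +0.0601 +0.0391 -0.0129 -0.1321]
  T[2,:] = [+0.0000 +0.2975 -0.2422 -0.3861 +0.0392]
  T[3,:] = [+0.0000 +0.0361 -0.0252 -0.0205 +0.0773]
  T[4,:] = [+0.0000 +0.0514 -0.0420 -0.0670 +0.0240]
|roots of det(T-λI)|: 0.2728, 0.0584, 0.0259, 0.0259, 0.0000.
spectral radius ρ = 0.2728; 0.2728 < 1, so it converges for any x₀.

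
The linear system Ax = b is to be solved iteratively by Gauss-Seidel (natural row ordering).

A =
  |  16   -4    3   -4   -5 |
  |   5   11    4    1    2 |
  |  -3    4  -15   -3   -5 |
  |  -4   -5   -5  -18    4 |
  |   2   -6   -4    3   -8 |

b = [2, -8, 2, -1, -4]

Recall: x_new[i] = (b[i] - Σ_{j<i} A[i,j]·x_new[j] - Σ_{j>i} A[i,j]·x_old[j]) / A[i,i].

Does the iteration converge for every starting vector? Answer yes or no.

yes

Write A = D+L+U with D = diag(16, 11, -15, -18, -8).
Gauss-Seidel: T = -(D+L)⁻¹U, row 0 first, T[0,4] = -(-5)/(16) = +0.3125; later rows by forward substitution.
  T[0,:] = [+0.0000 +0.2500 -0.1875 +0.2500 +0.3125]
  T[1,:] = [+0.0000 -0.1136 -0.2784 -0.2045 -0.3239]
  T[2,:] = [+0.0000 -0.0803 -0.0367 -0.3045 -0.4822]
  T[3,:] = [+0.0000 -0.0017 +0.1292 +0.0859 +0.3767]
  T[4,:] = [+0.0000 +0.1872 +0.2288 +0.4004 +0.7034]
|roots of det(T-λI)|: 0.6450, 0.1561, 0.1002, 0.1002, 0.0000.
ρ(T) = max|λ| = 0.6450; 0.6450 < 1, so it converges for any x₀.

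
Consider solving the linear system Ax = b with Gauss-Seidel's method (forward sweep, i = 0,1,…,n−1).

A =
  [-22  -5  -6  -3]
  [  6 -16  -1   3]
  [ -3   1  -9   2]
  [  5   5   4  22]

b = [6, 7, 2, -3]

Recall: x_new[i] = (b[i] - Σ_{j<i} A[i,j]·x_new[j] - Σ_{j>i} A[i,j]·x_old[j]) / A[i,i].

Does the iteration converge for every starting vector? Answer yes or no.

yes

Let D = diag(-22, -16, -9, 22); L, U the strict triangles.
Gauss-Seidel: T = -(D+L)⁻¹U, row 0 first, T[0,1] = -(-5)/(-22) = -0.2273; later rows by forward substitution.
  T[0,:] = [+0.0000, -0.2273, -0.2727, -0.1364]
  T[1,:] = [+0.0000, -0.0852, -0.1648, +0.1364]
  T[2,:] = [+0.0000, +0.0663, +0.0726, +0.2828]
  T[3,:] = [+0.0000, +0.0590, +0.0862, -0.0514]
|λ(T)| sorted: 0.2095, 0.1159, 0.0295, 0.0000.
ρ = 0.2095; 0.2095 < 1 ⇒ converges.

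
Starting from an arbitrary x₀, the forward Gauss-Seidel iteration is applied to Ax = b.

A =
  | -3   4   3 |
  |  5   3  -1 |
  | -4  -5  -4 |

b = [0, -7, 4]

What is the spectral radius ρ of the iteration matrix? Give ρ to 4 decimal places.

Write A = D+L+U with D = diag(-3, 3, -4).
T_GS = -(D+L)⁻¹U: row 0 first, T[0,2] = -(3)/(-3) = +1.0000; later rows by forward substitution.
  T[0,:] = [+0.0000  +1.3333  +1.0000]
  T[1,:] = [+0.0000  -2.2222  -1.3333]
  T[2,:] = [+0.0000  +1.4444  +0.6667]
eigenvalue magnitudes: 1.1784, 0.3772, 0.0000.
ρ(T) = max|λ| = 1.1784; 1.1784 > 1 ⇒ diverges.

1.1784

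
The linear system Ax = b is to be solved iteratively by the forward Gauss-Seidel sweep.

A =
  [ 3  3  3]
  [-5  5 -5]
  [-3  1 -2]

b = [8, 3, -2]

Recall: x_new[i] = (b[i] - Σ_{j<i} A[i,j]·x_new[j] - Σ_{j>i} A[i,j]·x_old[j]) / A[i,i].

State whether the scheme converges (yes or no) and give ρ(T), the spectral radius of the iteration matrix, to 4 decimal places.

no, ρ = 1.5000

A = D + L + U where D = diag(3, 5, -2).
GS T = -(D+L)⁻¹U: row 0 first, T[0,1] = -(3)/(3) = -1.0000; later rows by forward substitution.
  T[0,:] = [+0.0000  -1.0000  -1.0000]
  T[1,:] = [+0.0000  -1.0000  +0.0000]
  T[2,:] = [+0.0000  +1.0000  +1.5000]
|roots of det(T-λI)|: 1.5000, 1.0000, 0.0000.
ρ = 1.5000; 1.5000 > 1: divergent.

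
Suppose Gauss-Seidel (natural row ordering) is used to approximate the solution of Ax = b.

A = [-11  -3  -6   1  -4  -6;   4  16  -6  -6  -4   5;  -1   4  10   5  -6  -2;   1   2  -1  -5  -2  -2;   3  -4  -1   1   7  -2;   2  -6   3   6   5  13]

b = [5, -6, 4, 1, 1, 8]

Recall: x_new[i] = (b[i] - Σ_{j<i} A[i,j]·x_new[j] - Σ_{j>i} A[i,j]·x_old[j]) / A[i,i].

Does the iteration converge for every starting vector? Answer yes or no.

yes

Let D = diag(-11, 16, 10, -5, 7, 13); L, U the strict triangles.
T_GS = -(D+L)⁻¹U: row 0 first, T[0,3] = -(1)/(-11) = +0.0909; later rows by forward substitution.
  T[0,:] = [+0.0000, -0.2727, -0.5455, +0.0909, -0.3636, -0.5455]
  T[1,:] = [+0.0000, +0.0682, +0.5114, +0.3523, +0.3409, -0.1761]
  T[2,:] = [+0.0000, -0.0545, -0.2591, -0.6318, +0.4273, +0.2159]
  T[3,:] = [+0.0000, -0.0164, +0.1473, +0.2855, -0.4218, -0.6227]
  T[4,:] = [+0.0000, +0.1504, +0.4679, +0.0313, +0.4719, +0.5386]
  T[5,:] = [+0.0000, +0.0357, +0.1318, +0.1506, +0.1279, +0.0330]
|roots of det(T-λI)|: 0.9404, 0.4167, 0.4167, 0.2154, 0.0256, 0.0000.
ρ = 0.9404; 0.9404 < 1, so it converges for any x₀.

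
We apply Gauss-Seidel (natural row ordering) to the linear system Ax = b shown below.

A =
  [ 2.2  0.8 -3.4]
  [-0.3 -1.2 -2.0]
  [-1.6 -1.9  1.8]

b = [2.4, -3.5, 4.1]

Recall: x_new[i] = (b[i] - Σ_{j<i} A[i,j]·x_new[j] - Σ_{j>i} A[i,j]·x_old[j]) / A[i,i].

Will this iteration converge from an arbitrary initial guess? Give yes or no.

no

A = D + L + U where D = diag(2.2, -1.2, 1.8).
Gauss-Seidel: T = -(D+L)⁻¹U, row 0 first, T[0,1] = -(0.8)/(2.2) = -0.3636; later rows by forward substitution.
  T[0,:] = [+0.0000, -0.3636, +1.5455]
  T[1,:] = [+0.0000, +0.0909, -2.0530]
  T[2,:] = [+0.0000, -0.2273, -0.7934]
eigenvalue magnitudes: 1.1649, 0.4625, 0.0000.
ρ = 1.1649; 1.1649 > 1: divergent.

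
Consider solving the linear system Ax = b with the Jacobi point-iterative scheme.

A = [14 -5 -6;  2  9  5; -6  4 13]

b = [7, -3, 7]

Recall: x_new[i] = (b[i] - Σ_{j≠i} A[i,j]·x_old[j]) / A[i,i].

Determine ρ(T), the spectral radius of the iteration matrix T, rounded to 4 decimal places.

Split A = D + L + U, D = diag(14, 9, 13).
Jacobi: T = -D⁻¹(L+U), T[0,2] = -(-6)/(14) = +0.4286; T[0,0] = 0.
  T[0,:] = [+0.0000, +0.3571, +0.4286]
  T[1,:] = [-0.2222, +0.0000, -0.5556]
  T[2,:] = [+0.4615, -0.3077, +0.0000]
|λ(T)| sorted: 0.6239, 0.3159, 0.3159.
spectral radius ρ = 0.6239; 0.6239 < 1: convergent.

0.6239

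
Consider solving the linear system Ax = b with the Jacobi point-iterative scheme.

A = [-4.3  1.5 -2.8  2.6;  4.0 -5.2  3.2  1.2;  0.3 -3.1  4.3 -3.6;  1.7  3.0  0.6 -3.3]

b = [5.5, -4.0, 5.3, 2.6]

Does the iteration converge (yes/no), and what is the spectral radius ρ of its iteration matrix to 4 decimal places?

Split A = D + L + U, D = diag(-4.3, -5.2, 4.3, -3.3).
Jacobi T = -D⁻¹(L+U): T[0,2] = -(-2.8)/(-4.3) = -0.6512; T[0,0] = 0.
  T[0,:] = [+0.0000, +0.3488, -0.6512, +0.6047]
  T[1,:] = [+0.7692, +0.0000, +0.6154, +0.2308]
  T[2,:] = [-0.0698, +0.7209, +0.0000, +0.8372]
  T[3,:] = [+0.5152, +0.9091, +0.1818, +0.0000]
eigenvalue magnitudes: 1.1459, 0.8936, 0.8936, 0.5428.
spectral radius ρ = 1.1459; 1.1459 > 1: divergent.

no, ρ = 1.1459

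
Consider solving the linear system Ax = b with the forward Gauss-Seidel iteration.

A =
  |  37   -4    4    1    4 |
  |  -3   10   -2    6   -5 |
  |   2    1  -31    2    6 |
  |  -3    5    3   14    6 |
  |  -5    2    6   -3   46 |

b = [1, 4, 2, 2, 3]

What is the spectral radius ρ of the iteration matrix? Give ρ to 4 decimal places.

0.1838

Diagonal D = diag(37, 10, -31, 14, 46); L, U strict lower/upper.
Gauss-Seidel: T = -(D+L)⁻¹U, row 0 first, T[0,3] = -(1)/(37) = -0.0270; later rows by forward substitution.
  T[0,:] = [+0.0000  +0.1081  -0.1081  -0.0270  -0.1081]
  T[1,:] = [+0.0000  +0.0324  +0.1676  -0.6081  +0.4676]
  T[2,:] = [+0.0000  +0.0080  -0.0016  +0.0432  +0.2017]
  T[3,:] = [+0.0000  +0.0099  -0.0827  +0.2021  -0.6619]
  T[4,:] = [+0.0000  +0.0099  -0.0242  +0.0311  -0.1016]
|eigenvalues of T|: 0.1838, 0.1492, 0.1492, 0.0159, 0.0000.
spectral radius ρ = 0.1838; 0.1838 < 1: convergent.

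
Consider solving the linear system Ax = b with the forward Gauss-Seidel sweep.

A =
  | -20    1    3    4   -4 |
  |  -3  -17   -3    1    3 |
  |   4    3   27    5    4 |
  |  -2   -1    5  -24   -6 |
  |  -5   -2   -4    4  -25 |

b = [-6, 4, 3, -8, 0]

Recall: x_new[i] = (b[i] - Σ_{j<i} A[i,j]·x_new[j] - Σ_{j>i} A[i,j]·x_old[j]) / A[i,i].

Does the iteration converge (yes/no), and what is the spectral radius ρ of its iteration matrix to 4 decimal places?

yes, ρ = 0.1660

Split A = D + L + U, D = diag(-20, -17, 27, -24, -25).
T_GS = -(D+L)⁻¹U: row 0 first, T[0,1] = -(1)/(-20) = +0.0500; later rows by forward substitution.
  T[0,:] = [+0.0000, +0.0500, +0.1500, +0.2000, -0.2000]
  T[1,:] = [+0.0000, -0.0088, -0.2029, +0.0235, +0.2118]
  T[2,:] = [+0.0000, -0.0064, +0.0003, -0.2174, -0.1420]
  T[3,:] = [+0.0000, -0.0051, -0.0040, -0.0629, -0.2718]
  T[4,:] = [+0.0000, -0.0091, -0.0145, -0.0172, +0.0023]
|λ(T)| sorted: 0.1660, 0.0868, 0.0868, 0.0652, 0.0000.
ρ = 0.1660; 0.1660 < 1: convergent.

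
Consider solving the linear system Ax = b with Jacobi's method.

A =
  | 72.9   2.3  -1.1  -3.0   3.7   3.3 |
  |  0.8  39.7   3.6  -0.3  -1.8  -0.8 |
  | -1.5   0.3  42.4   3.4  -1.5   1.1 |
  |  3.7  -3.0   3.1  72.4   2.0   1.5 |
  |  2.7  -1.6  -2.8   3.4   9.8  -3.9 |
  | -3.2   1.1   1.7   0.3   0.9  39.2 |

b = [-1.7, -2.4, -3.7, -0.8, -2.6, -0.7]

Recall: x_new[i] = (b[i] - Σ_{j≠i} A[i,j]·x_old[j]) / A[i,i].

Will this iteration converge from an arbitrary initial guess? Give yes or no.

yes

A = D + L + U where D = diag(72.9, 39.7, 42.4, 72.4, 9.8, 39.2).
Jacobi: T = -D⁻¹(L+U), T[1,0] = -(0.8)/(39.7) = -0.0202; T[1,1] = 0.
  T[0,:] = [+0.0000  -0.0316  +0.0151  +0.0412  -0.0508  -0.0453]
  T[1,:] = [-0.0202  +0.0000  -0.0907  +0.0076  +0.0453  +0.0202]
  T[2,:] = [+0.0354  -0.0071  +0.0000  -0.0802  +0.0354  -0.0259]
  T[3,:] = [-0.0511  +0.0414  -0.0428  +0.0000  -0.0276  -0.0207]
  T[4,:] = [-0.2755  +0.1633  +0.2857  -0.3469  +0.0000  +0.3980]
  T[5,:] = [+0.0816  -0.0281  -0.0434  -0.0077  -0.0230  +0.0000]
moduli |λ_i(T)| = 0.2054, 0.1406, 0.1406, 0.1133, 0.0778, 0.0353.
ρ = 0.2054; 0.2054 < 1: convergent.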